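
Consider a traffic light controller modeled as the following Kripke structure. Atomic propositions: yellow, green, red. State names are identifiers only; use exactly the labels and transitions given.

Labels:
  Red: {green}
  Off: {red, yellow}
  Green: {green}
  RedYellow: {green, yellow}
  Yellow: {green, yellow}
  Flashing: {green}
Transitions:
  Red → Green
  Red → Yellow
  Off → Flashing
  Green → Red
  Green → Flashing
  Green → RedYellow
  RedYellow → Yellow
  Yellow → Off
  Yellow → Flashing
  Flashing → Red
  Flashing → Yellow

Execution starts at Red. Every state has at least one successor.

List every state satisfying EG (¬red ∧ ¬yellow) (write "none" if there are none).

States satisfying ¬red ∧ ¬yellow: {Red, Green, Flashing}.
States satisfying EG (¬red ∧ ¬yellow): {Red, Green, Flashing}.

{Red, Green, Flashing}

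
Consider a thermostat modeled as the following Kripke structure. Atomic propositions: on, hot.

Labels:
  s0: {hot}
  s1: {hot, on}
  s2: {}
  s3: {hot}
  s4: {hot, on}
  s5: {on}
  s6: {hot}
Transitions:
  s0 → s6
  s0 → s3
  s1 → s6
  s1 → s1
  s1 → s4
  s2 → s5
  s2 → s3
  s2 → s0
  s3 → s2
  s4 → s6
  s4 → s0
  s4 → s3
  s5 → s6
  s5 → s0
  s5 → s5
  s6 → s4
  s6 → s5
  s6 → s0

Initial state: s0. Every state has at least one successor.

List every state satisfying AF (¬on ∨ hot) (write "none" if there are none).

States satisfying ¬on ∨ hot: {s0, s1, s2, s3, s4, s6}.
States satisfying AF (¬on ∨ hot): {s0, s1, s2, s3, s4, s6}.

{s0, s1, s2, s3, s4, s6}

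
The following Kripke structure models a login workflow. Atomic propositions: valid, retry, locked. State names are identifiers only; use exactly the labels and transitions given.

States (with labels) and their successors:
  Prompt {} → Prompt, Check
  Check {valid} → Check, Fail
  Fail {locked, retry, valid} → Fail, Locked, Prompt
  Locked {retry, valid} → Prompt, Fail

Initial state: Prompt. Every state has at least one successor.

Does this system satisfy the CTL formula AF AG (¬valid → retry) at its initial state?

States satisfying AG (¬valid → retry): ∅.
States satisfying AF AG (¬valid → retry): ∅.
There is a path from Prompt along which AG (¬valid → retry) never holds.
Prompt ∉ Sat(AF AG (¬valid → retry)).

Does not hold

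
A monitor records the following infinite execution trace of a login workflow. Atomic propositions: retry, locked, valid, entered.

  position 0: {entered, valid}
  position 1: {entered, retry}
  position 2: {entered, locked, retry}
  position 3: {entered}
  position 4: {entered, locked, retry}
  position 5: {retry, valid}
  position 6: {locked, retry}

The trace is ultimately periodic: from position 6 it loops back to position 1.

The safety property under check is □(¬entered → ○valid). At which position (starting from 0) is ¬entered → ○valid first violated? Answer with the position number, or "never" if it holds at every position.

Check ¬entered → ○valid at each position in order: 0 ✓, 1 ✓, 2 ✓, 3 ✓, 4 ✓.
At position 5 the labels are {retry, valid} and the next position 6 has {locked, retry}, so ¬entered → ○valid is false there. This is the first violation.

5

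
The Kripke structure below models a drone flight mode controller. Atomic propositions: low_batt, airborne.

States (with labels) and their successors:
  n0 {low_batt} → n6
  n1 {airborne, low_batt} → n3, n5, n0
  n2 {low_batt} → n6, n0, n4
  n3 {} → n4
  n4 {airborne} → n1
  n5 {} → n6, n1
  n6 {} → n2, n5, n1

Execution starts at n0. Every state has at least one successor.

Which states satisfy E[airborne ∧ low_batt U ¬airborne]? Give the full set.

States satisfying airborne ∧ low_batt: {n1}.
States satisfying ¬airborne: {n0, n2, n3, n5, n6}.
States satisfying E[airborne ∧ low_batt U ¬airborne]: {n0, n1, n2, n3, n5, n6}.

{n0, n1, n2, n3, n5, n6}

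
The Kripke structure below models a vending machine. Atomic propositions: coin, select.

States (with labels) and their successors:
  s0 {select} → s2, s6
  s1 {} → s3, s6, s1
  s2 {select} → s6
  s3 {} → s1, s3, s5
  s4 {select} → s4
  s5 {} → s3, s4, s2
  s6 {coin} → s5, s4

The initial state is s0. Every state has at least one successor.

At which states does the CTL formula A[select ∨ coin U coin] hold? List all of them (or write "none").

States satisfying select ∨ coin: {s0, s2, s4, s6}.
States satisfying coin: {s6}.
States satisfying A[select ∨ coin U coin]: {s0, s2, s6}.

{s0, s2, s6}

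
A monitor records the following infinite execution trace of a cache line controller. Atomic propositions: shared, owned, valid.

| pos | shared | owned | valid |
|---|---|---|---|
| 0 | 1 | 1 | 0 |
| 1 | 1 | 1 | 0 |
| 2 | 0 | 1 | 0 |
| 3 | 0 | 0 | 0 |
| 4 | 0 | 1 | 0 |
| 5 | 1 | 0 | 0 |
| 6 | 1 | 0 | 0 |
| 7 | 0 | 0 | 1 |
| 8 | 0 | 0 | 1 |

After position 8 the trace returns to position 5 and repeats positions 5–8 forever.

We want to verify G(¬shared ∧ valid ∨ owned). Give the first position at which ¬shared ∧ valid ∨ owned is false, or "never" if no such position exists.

Check ¬shared ∧ valid ∨ owned at each position in order: 0 ✓, 1 ✓, 2 ✓.
At position 3 the labels are {}, so ¬shared ∧ valid ∨ owned is false there. This is the first violation.

3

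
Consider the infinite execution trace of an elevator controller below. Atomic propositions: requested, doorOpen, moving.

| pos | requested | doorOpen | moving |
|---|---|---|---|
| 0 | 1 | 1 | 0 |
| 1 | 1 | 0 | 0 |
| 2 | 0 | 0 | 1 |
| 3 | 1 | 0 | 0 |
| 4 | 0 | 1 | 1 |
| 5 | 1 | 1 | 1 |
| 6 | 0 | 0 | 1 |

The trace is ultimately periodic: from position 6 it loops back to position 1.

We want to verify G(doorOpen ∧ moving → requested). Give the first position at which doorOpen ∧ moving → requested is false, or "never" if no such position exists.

4

Check doorOpen ∧ moving → requested at each position in order: 0 ✓, 1 ✓, 2 ✓, 3 ✓.
At position 4 the labels are {doorOpen, moving}, so doorOpen ∧ moving → requested is false there. This is the first violation.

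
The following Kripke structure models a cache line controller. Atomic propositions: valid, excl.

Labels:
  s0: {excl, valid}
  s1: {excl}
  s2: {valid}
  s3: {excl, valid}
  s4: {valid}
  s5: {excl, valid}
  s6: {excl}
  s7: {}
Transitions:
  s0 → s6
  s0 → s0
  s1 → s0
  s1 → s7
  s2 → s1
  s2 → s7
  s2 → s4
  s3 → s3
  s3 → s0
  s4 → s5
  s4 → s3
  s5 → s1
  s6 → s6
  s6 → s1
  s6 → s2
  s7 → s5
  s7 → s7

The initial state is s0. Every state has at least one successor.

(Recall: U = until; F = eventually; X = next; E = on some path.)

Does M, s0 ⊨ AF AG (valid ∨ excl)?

No

States satisfying AG (valid ∨ excl): ∅.
States satisfying AF AG (valid ∨ excl): ∅.
There is a path from s0 along which AG (valid ∨ excl) never holds.
s0 ∉ Sat(AF AG (valid ∨ excl)).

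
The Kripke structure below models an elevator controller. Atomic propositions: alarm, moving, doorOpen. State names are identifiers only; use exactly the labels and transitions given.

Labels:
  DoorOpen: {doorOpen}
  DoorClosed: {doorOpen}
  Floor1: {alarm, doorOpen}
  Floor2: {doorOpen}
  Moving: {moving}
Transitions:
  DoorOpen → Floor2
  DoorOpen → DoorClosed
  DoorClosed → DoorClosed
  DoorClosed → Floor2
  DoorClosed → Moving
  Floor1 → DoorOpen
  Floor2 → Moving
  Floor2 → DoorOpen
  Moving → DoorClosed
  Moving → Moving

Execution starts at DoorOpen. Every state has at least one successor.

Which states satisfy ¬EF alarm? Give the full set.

States satisfying alarm: {Floor1}.
States satisfying EF alarm: {Floor1}.
States satisfying ¬EF alarm: {DoorOpen, DoorClosed, Floor2, Moving}.

{DoorOpen, DoorClosed, Floor2, Moving}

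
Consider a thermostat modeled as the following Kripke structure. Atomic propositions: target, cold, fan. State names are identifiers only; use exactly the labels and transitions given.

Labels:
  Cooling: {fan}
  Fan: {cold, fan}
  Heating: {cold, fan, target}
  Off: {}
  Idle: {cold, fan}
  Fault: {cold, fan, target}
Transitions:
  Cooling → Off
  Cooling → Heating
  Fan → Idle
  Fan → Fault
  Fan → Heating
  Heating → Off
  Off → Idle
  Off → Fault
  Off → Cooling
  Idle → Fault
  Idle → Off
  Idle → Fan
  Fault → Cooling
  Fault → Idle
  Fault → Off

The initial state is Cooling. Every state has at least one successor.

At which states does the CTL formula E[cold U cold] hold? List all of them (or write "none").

{Fan, Heating, Idle, Fault}

States satisfying cold: {Fan, Heating, Idle, Fault}.
States satisfying E[cold U cold]: {Fan, Heating, Idle, Fault}.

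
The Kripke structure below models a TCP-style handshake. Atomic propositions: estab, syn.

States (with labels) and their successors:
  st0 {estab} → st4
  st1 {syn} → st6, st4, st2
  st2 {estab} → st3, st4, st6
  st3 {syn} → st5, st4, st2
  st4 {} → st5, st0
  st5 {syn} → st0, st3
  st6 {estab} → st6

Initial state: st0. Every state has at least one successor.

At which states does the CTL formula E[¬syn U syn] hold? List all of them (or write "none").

States satisfying ¬syn: {st0, st2, st4, st6}.
States satisfying syn: {st1, st3, st5}.
States satisfying E[¬syn U syn]: {st0, st1, st2, st3, st4, st5}.

{st0, st1, st2, st3, st4, st5}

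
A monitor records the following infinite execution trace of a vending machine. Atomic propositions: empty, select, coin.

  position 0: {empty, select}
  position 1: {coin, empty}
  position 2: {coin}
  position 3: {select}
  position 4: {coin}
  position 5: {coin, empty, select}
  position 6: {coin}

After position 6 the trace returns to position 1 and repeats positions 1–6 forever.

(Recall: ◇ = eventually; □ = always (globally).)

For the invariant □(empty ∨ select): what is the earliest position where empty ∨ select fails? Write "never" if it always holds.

2

Check empty ∨ select at each position in order: 0 ✓, 1 ✓.
At position 2 the labels are {coin}, so empty ∨ select is false there. This is the first violation.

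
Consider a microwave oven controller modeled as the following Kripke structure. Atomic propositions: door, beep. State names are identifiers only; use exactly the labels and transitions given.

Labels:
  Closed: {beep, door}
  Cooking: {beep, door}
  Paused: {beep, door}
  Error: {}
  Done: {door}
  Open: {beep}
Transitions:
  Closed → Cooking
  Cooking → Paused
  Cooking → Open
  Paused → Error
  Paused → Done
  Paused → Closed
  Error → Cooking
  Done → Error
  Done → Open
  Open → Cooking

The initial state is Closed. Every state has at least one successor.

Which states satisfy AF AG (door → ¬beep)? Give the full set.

States satisfying AG (door → ¬beep): ∅.
States satisfying AF AG (door → ¬beep): ∅.

none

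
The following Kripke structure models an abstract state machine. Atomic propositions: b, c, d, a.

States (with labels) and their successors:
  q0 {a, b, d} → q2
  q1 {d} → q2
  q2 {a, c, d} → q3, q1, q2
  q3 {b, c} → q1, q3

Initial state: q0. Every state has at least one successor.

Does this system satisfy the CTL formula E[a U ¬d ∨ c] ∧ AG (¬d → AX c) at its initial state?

States satisfying a: {q0, q2}.
States satisfying ¬d ∨ c: {q2, q3}.
States satisfying E[a U ¬d ∨ c]: {q0, q2, q3}.
States satisfying ¬d → AX c: {q0, q1, q2}.
States satisfying AG (¬d → AX c): ∅.
States satisfying E[a U ¬d ∨ c] ∧ AG (¬d → AX c): ∅.
q0 ∉ Sat(E[a U ¬d ∨ c] ∧ AG (¬d → AX c)).

No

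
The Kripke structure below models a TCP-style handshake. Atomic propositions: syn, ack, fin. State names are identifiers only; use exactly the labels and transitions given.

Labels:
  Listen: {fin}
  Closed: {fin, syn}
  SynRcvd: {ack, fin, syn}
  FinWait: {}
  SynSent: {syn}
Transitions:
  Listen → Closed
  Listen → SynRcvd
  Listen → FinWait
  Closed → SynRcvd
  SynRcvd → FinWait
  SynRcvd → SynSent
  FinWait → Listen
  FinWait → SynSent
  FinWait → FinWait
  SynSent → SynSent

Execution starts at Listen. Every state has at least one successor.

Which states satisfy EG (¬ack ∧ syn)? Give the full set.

States satisfying ¬ack ∧ syn: {Closed, SynSent}.
States satisfying EG (¬ack ∧ syn): {SynSent}.

{SynSent}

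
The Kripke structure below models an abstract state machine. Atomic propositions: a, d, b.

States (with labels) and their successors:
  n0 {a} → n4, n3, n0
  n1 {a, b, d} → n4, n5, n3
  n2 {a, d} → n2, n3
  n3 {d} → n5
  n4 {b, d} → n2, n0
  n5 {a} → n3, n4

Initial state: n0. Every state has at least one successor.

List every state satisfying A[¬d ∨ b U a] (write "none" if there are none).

States satisfying ¬d ∨ b: {n0, n1, n4, n5}.
States satisfying a: {n0, n1, n2, n5}.
States satisfying A[¬d ∨ b U a]: {n0, n1, n2, n4, n5}.

{n0, n1, n2, n4, n5}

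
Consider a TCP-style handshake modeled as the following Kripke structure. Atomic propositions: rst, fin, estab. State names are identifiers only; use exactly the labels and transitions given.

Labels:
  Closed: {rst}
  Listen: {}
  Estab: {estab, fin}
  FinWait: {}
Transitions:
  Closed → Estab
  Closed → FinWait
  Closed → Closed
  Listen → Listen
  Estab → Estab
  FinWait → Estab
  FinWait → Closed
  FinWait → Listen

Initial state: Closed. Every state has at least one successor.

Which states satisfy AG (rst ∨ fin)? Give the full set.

{Estab}

States satisfying rst ∨ fin: {Closed, Estab}.
States satisfying AG (rst ∨ fin): {Estab}.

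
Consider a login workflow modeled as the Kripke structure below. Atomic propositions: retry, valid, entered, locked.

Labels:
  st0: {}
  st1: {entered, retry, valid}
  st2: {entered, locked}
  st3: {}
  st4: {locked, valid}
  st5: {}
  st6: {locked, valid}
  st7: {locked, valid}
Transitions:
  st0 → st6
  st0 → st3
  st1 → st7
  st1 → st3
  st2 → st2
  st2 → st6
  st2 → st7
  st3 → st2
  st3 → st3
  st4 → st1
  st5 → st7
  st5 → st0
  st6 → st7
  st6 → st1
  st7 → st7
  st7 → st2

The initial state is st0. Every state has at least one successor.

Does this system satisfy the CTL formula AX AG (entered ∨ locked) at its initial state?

No

States satisfying AG (entered ∨ locked): ∅.
States satisfying AX AG (entered ∨ locked): ∅.
st0 ∉ Sat(AX AG (entered ∨ locked)).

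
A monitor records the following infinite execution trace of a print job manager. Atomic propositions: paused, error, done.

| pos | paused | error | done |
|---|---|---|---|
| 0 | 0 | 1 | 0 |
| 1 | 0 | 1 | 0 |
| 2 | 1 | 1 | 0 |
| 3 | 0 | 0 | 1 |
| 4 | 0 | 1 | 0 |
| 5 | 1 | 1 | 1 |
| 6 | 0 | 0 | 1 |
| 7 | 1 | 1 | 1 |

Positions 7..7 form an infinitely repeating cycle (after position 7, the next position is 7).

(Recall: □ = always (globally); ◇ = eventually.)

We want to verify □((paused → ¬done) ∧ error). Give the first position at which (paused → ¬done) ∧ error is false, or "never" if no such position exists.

Check (paused → ¬done) ∧ error at each position in order: 0 ✓, 1 ✓, 2 ✓.
At position 3 the labels are {done}, so (paused → ¬done) ∧ error is false there. This is the first violation.

3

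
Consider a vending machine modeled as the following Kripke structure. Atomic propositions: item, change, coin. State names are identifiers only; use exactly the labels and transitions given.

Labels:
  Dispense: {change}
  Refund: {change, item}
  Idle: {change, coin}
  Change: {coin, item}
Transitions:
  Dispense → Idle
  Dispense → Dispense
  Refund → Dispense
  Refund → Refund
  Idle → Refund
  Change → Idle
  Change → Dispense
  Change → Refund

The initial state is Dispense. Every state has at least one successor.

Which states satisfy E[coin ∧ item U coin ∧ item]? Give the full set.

States satisfying coin ∧ item: {Change}.
States satisfying E[coin ∧ item U coin ∧ item]: {Change}.

{Change}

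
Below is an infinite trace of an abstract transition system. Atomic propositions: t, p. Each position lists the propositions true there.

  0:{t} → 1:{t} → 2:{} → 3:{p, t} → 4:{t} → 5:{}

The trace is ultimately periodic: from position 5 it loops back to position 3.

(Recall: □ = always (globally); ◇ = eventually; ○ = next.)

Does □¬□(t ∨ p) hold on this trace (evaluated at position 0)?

¬□(t ∨ p) holds at every position 0..5, and those are all positions ever visited, so □¬□(t ∨ p) holds.

Holds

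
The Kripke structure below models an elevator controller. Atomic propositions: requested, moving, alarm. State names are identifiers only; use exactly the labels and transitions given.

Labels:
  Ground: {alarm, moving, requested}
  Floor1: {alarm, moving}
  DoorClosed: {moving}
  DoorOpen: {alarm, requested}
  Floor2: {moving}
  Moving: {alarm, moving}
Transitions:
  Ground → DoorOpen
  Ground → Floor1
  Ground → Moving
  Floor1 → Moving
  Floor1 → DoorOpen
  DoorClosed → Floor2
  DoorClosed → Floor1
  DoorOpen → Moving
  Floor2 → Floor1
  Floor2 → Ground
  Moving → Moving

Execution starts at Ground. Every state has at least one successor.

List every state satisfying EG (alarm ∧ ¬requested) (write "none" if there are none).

States satisfying alarm ∧ ¬requested: {Floor1, Moving}.
States satisfying EG (alarm ∧ ¬requested): {Floor1, Moving}.

{Floor1, Moving}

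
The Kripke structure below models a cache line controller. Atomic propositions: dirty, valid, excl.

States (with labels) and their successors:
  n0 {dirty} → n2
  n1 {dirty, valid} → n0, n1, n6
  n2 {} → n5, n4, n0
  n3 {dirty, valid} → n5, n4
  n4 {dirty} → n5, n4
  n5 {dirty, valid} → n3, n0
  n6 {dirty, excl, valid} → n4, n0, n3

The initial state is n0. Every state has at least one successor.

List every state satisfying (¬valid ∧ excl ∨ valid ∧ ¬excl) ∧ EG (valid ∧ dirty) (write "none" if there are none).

States satisfying ¬valid: {n0, n2, n4}.
States satisfying ¬valid ∧ excl: ∅.
States satisfying ¬excl: {n0, n1, n2, n3, n4, n5}.
States satisfying valid ∧ ¬excl: {n1, n3, n5}.
States satisfying ¬valid ∧ excl ∨ valid ∧ ¬excl: {n1, n3, n5}.
States satisfying valid ∧ dirty: {n1, n3, n5, n6}.
States satisfying EG (valid ∧ dirty): {n1, n3, n5, n6}.
States satisfying (¬valid ∧ excl ∨ valid ∧ ¬excl) ∧ EG (valid ∧ dirty): {n1, n3, n5}.

{n1, n3, n5}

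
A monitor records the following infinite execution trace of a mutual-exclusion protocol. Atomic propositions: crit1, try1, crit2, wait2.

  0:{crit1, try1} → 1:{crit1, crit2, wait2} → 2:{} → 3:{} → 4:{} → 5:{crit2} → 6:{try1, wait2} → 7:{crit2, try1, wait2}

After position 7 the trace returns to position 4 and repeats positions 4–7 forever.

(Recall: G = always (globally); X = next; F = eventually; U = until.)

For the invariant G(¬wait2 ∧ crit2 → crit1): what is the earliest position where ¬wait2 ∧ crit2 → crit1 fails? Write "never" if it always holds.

Check ¬wait2 ∧ crit2 → crit1 at each position in order: 0 ✓, 1 ✓, 2 ✓, 3 ✓, 4 ✓.
At position 5 the labels are {crit2}, so ¬wait2 ∧ crit2 → crit1 is false there. This is the first violation.

5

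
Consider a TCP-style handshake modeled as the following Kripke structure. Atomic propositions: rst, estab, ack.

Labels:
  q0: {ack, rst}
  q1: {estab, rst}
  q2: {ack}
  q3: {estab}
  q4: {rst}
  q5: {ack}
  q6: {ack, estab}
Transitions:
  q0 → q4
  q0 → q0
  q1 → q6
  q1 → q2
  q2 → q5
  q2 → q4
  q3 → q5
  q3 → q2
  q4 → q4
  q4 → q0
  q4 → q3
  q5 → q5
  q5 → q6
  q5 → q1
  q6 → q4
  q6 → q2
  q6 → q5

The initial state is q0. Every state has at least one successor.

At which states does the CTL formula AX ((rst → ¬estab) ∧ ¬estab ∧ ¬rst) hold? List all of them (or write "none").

States satisfying (rst → ¬estab) ∧ ¬estab ∧ ¬rst: {q2, q5}.
States satisfying AX ((rst → ¬estab) ∧ ¬estab ∧ ¬rst): {q3}.

{q3}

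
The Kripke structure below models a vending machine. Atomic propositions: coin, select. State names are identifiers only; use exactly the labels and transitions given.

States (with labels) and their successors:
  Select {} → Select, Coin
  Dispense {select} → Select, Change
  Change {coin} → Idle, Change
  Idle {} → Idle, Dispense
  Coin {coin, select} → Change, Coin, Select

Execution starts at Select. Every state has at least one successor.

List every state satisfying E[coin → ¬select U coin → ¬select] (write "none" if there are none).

States satisfying coin → ¬select: {Select, Dispense, Change, Idle}.
States satisfying E[coin → ¬select U coin → ¬select]: {Select, Dispense, Change, Idle}.

{Select, Dispense, Change, Idle}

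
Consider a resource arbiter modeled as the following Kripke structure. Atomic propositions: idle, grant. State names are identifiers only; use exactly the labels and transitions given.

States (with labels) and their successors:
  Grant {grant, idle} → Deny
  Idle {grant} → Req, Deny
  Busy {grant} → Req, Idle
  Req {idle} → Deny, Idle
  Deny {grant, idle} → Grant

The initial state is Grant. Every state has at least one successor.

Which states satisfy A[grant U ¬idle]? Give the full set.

States satisfying grant: {Grant, Idle, Busy, Deny}.
States satisfying ¬idle: {Idle, Busy}.
States satisfying A[grant U ¬idle]: {Idle, Busy}.

{Idle, Busy}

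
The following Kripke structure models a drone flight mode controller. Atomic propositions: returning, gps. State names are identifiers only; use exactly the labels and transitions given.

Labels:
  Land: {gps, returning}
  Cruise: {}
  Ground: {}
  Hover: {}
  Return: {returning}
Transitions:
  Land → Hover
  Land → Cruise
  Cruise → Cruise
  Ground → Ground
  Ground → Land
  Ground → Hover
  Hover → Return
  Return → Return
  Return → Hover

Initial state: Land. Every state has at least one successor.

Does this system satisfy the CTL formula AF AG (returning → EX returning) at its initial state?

Holds

States satisfying AG (returning → EX returning): {Cruise, Hover, Return}.
States satisfying AF AG (returning → EX returning): {Land, Cruise, Hover, Return}.
Land ∈ Sat(AF AG (returning → EX returning)).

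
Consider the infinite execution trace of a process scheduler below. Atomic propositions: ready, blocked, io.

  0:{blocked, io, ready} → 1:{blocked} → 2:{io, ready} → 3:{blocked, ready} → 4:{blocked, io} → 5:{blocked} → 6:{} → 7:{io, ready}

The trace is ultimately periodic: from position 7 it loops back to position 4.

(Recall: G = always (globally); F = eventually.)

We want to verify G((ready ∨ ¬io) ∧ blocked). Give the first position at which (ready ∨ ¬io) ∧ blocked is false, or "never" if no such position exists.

Check (ready ∨ ¬io) ∧ blocked at each position in order: 0 ✓, 1 ✓.
At position 2 the labels are {io, ready}, so (ready ∨ ¬io) ∧ blocked is false there. This is the first violation.

2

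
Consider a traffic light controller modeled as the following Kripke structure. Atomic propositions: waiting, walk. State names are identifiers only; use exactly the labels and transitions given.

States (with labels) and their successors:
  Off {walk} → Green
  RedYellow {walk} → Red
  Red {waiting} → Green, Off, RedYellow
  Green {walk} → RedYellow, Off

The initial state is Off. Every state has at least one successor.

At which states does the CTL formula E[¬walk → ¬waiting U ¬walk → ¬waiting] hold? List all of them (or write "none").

States satisfying ¬walk → ¬waiting: {Off, RedYellow, Green}.
States satisfying E[¬walk → ¬waiting U ¬walk → ¬waiting]: {Off, RedYellow, Green}.

{Off, RedYellow, Green}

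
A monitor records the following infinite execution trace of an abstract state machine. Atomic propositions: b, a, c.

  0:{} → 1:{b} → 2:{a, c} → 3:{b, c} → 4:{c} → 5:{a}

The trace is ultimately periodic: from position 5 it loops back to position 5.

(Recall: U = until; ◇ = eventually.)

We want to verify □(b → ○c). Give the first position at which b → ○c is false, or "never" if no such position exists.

never

b → ○c holds at every position 0..5, and those are all the positions the trace ever visits, so the invariant □(b → ○c) is never violated.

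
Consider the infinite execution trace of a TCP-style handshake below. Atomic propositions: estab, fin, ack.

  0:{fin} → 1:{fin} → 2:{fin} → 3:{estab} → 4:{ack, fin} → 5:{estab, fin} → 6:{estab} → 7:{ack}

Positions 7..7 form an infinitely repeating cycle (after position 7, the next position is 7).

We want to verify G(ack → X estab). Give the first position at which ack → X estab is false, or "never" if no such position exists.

Check ack → X estab at each position in order: 0 ✓, 1 ✓, 2 ✓, 3 ✓, 4 ✓, 5 ✓, 6 ✓.
At position 7 the labels are {ack} and the next position 7 has {ack}, so ack → X estab is false there. This is the first violation.

7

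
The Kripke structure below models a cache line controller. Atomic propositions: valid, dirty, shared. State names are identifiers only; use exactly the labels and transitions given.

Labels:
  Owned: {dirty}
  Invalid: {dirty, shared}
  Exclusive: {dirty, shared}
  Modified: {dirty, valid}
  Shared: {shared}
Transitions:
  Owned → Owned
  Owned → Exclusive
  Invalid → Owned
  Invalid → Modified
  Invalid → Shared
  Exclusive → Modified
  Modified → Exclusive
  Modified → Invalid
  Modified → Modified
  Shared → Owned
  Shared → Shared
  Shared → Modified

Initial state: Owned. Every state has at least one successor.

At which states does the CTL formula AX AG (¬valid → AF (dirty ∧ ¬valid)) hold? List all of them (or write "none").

States satisfying AG (¬valid → AF (dirty ∧ ¬valid)): ∅.
States satisfying AX AG (¬valid → AF (dirty ∧ ¬valid)): ∅.

none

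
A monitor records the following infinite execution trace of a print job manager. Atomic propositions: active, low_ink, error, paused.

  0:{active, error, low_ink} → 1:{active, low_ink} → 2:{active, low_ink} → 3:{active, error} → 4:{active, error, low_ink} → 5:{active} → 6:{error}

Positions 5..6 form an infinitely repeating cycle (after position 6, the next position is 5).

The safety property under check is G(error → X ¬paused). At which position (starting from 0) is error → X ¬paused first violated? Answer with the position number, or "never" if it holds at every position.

error → X ¬paused holds at every position 0..6, and those are all the positions the trace ever visits, so the invariant G(error → X ¬paused) is never violated.

never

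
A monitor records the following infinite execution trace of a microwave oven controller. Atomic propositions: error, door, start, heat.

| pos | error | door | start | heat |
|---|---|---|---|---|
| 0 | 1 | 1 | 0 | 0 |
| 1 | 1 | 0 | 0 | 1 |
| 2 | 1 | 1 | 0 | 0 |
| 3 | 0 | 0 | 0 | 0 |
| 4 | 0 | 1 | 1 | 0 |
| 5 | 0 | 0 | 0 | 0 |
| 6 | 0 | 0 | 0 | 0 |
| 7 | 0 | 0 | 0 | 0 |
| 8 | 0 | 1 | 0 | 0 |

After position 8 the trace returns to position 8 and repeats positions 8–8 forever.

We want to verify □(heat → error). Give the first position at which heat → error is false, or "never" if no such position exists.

never

heat → error holds at every position 0..8, and those are all the positions the trace ever visits, so the invariant □(heat → error) is never violated.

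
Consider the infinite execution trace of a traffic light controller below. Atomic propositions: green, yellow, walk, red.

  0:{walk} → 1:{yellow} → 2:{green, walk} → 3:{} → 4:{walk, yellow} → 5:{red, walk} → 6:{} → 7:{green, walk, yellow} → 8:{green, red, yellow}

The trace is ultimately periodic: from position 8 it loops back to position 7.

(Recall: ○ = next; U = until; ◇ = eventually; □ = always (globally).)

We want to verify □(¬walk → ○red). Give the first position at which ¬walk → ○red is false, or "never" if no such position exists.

1

Check ¬walk → ○red at each position in order: 0 ✓.
At position 1 the labels are {yellow} and the next position 2 has {green, walk}, so ¬walk → ○red is false there. This is the first violation.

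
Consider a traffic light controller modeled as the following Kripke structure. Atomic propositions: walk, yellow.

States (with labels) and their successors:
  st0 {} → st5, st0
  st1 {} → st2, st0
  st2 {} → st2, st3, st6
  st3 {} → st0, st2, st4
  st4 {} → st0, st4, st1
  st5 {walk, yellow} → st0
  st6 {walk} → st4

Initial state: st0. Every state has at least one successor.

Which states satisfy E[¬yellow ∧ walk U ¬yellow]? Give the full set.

States satisfying ¬yellow ∧ walk: {st6}.
States satisfying ¬yellow: {st0, st1, st2, st3, st4, st6}.
States satisfying E[¬yellow ∧ walk U ¬yellow]: {st0, st1, st2, st3, st4, st6}.

{st0, st1, st2, st3, st4, st6}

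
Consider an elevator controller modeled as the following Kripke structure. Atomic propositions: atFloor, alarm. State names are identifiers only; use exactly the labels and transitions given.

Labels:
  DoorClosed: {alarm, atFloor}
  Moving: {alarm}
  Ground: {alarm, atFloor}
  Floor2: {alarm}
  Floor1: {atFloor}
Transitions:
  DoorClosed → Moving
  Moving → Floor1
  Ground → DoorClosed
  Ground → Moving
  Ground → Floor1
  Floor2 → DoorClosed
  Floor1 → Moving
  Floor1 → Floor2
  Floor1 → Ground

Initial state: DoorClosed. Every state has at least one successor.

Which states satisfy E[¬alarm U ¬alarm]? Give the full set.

{Floor1}

States satisfying ¬alarm: {Floor1}.
States satisfying E[¬alarm U ¬alarm]: {Floor1}.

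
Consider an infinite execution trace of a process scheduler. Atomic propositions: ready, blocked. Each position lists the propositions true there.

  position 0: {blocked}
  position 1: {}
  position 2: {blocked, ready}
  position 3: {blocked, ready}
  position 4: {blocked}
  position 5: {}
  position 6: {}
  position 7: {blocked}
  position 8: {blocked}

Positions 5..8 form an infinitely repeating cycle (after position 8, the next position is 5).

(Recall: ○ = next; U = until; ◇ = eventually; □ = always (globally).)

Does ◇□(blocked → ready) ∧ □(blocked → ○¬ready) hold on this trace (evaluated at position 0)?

Does not hold

□(blocked → ready) is false at every position 0..8, so it never becomes true and ◇□(blocked → ready) fails.
blocked → ○¬ready must hold at every position from 0 onward. It fails at position 2, so □(blocked → ○¬ready) is false.
Positions where blocked holds: 0, 2, 3, 4, 7, 8.
Check ○¬ready at each: 0→ok, 2→fails, 3→ok, 4→ok, 7→ok, 8→ok.
At position 0: ◇□(blocked → ready) is false; □(blocked → ○¬ready) is false; so ◇□(blocked → ready) ∧ □(blocked → ○¬ready) is false.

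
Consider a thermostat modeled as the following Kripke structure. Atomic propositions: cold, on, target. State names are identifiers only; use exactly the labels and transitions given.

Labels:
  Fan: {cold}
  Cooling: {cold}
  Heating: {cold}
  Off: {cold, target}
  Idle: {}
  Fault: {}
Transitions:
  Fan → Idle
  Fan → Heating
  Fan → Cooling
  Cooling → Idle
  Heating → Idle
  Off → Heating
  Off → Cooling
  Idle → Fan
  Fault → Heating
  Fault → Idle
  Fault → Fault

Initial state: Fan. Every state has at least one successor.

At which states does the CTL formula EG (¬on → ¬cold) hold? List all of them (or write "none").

{Fault}

States satisfying ¬on → ¬cold: {Idle, Fault}.
States satisfying EG (¬on → ¬cold): {Fault}.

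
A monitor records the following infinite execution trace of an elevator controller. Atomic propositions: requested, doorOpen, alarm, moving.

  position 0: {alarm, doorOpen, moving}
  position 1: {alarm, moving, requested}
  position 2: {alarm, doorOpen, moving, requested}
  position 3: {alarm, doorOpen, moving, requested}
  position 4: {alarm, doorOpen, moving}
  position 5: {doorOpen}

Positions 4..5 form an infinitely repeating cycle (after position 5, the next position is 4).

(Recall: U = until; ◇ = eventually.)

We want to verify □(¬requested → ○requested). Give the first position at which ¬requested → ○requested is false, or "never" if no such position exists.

4

Check ¬requested → ○requested at each position in order: 0 ✓, 1 ✓, 2 ✓, 3 ✓.
At position 4 the labels are {alarm, doorOpen, moving} and the next position 5 has {doorOpen}, so ¬requested → ○requested is false there. This is the first violation.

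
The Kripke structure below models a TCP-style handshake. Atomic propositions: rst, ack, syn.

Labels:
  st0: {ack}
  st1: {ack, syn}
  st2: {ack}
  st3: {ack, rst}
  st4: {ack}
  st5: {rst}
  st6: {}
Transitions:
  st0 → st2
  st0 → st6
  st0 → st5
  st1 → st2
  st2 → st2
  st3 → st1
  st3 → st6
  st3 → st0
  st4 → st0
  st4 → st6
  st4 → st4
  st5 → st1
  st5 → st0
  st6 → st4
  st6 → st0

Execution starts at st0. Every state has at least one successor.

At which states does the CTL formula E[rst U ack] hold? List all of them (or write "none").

{st0, st1, st2, st3, st4, st5}

States satisfying rst: {st3, st5}.
States satisfying ack: {st0, st1, st2, st3, st4}.
States satisfying E[rst U ack]: {st0, st1, st2, st3, st4, st5}.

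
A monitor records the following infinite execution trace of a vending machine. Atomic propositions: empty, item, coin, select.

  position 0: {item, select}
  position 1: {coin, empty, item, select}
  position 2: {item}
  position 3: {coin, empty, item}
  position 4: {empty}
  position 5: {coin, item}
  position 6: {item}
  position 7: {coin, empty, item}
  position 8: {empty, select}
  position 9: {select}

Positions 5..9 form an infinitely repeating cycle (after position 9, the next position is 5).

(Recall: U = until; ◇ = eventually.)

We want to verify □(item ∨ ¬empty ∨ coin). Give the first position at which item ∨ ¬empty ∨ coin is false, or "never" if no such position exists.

4

Check item ∨ ¬empty ∨ coin at each position in order: 0 ✓, 1 ✓, 2 ✓, 3 ✓.
At position 4 the labels are {empty}, so item ∨ ¬empty ∨ coin is false there. This is the first violation.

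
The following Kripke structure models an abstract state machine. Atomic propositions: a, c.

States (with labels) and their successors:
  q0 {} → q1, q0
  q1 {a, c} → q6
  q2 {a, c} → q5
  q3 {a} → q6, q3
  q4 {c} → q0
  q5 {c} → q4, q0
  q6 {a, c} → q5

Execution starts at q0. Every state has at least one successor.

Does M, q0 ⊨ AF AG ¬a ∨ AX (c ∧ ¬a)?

Does not hold

States satisfying AG ¬a: ∅.
States satisfying AF AG ¬a: ∅.
States satisfying c ∧ ¬a: {q4, q5}.
States satisfying AX (c ∧ ¬a): {q2, q6}.
States satisfying AF AG ¬a ∨ AX (c ∧ ¬a): {q2, q6}.
q0 ∉ Sat(AF AG ¬a ∨ AX (c ∧ ¬a)).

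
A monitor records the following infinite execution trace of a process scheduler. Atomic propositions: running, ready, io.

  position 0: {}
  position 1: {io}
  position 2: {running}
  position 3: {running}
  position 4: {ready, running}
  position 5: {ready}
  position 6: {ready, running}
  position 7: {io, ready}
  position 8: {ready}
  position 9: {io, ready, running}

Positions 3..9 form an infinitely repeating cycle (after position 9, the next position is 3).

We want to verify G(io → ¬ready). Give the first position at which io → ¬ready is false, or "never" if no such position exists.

7

Check io → ¬ready at each position in order: 0 ✓, 1 ✓, 2 ✓, 3 ✓, 4 ✓, 5 ✓, 6 ✓.
At position 7 the labels are {io, ready}, so io → ¬ready is false there. This is the first violation.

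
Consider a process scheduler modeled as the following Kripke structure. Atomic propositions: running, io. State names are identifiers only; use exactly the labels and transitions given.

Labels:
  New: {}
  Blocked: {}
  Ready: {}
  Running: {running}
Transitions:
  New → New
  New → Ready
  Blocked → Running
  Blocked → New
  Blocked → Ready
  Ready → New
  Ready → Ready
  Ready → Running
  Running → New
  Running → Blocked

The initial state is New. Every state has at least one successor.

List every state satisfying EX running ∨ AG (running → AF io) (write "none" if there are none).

{Blocked, Ready}

States satisfying running: {Running}.
States satisfying EX running: {Blocked, Ready}.
States satisfying running → AF io: {New, Blocked, Ready}.
States satisfying AG (running → AF io): ∅.
States satisfying EX running ∨ AG (running → AF io): {Blocked, Ready}.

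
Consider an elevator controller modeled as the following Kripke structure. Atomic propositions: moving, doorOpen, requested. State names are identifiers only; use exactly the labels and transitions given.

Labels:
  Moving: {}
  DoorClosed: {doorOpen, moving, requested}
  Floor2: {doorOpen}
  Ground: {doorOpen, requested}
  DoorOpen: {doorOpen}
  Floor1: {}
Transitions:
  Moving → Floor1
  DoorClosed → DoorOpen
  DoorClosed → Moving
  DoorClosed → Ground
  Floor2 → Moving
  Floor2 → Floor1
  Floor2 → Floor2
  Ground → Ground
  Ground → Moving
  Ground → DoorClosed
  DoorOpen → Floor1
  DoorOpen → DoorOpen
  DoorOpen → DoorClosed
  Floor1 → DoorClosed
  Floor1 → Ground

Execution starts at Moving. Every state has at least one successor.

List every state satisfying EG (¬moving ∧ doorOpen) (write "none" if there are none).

{Floor2, Ground, DoorOpen}

States satisfying ¬moving ∧ doorOpen: {Floor2, Ground, DoorOpen}.
States satisfying EG (¬moving ∧ doorOpen): {Floor2, Ground, DoorOpen}.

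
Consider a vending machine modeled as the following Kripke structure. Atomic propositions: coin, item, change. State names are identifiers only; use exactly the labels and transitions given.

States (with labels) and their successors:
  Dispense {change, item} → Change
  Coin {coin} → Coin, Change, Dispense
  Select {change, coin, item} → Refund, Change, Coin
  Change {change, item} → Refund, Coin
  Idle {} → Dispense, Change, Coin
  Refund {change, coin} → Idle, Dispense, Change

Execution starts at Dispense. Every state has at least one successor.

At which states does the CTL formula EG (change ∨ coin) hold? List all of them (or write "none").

{Dispense, Coin, Select, Change, Refund}

States satisfying change ∨ coin: {Dispense, Coin, Select, Change, Refund}.
States satisfying EG (change ∨ coin): {Dispense, Coin, Select, Change, Refund}.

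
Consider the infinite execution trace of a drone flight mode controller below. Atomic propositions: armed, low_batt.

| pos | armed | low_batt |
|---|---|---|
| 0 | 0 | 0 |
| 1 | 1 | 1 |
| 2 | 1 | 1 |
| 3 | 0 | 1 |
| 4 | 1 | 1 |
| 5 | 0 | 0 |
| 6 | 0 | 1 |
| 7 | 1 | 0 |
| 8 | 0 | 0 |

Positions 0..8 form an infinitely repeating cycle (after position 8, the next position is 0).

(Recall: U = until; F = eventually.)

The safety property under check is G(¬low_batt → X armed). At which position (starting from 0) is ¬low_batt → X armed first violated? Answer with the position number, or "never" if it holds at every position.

Check ¬low_batt → X armed at each position in order: 0 ✓, 1 ✓, 2 ✓, 3 ✓, 4 ✓.
At position 5 the labels are {} and the next position 6 has {low_batt}, so ¬low_batt → X armed is false there. This is the first violation.

5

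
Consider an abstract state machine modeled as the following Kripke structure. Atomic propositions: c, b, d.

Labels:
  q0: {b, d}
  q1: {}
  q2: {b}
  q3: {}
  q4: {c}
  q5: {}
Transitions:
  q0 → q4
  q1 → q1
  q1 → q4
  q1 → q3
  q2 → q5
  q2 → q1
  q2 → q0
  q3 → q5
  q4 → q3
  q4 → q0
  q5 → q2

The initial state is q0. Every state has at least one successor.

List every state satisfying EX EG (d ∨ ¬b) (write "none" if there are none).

{q0, q1, q2, q4}

States satisfying EG (d ∨ ¬b): {q0, q1, q4}.
States satisfying EX EG (d ∨ ¬b): {q0, q1, q2, q4}.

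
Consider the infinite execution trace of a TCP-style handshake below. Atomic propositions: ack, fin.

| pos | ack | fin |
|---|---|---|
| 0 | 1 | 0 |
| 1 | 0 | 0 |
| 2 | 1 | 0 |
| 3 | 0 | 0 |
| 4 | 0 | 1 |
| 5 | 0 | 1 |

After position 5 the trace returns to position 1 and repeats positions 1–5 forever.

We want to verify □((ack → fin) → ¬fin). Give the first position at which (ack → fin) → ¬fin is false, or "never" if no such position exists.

Check (ack → fin) → ¬fin at each position in order: 0 ✓, 1 ✓, 2 ✓, 3 ✓.
At position 4 the labels are {fin}, so (ack → fin) → ¬fin is false there. This is the first violation.

4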